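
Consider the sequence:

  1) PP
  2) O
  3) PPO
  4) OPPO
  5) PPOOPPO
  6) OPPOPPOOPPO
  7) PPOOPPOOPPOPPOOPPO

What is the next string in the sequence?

Each term (from the third on) is the two preceding terms concatenated in order: term 3 = PP·O = PPO.
Continuing: OPPOPPOOPPO · PPOOPPOOPPOPPOOPPO gives term 8.

OPPOPPOOPPOPPOOPPOOPPOPPOOPPO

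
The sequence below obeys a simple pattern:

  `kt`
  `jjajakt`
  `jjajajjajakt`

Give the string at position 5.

The strings grow by a fixed prefix jjaja each time.
From jjajajjajakt, 2 further steps: jjajajjajakt → jjajajjajajjajakt → (answer).

jjajajjajajjajajjajakt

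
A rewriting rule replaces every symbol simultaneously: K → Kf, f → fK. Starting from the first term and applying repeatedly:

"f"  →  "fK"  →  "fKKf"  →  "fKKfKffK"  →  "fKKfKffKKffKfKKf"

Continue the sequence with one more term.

Rewriting the 16 symbols of fKKfKffKKffKfKKf one by one yields fK Kf Kf fK Kf fK fK Kf Kf fK fK Kf fK Kf Kf fK; concatenated:

fKKfKffKKffKfKKfKffKfKKffKKfKffK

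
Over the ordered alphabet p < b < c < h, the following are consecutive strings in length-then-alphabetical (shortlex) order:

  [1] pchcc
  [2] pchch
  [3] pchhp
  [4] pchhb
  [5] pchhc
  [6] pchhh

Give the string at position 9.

Advancing 3 positions from pchhh through pchhh → phppp → phppb reaches term 9.

phppc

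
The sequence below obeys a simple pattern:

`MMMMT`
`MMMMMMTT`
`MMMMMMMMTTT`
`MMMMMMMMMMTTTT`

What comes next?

MMMMMMMMMMMMTTTTT

Reading off run lengths: M runs 4, 6, 8, 10; T runs 1, 2, 3, 4 — each is linear in n, where the shown terms are n = 2, 3, 4, 5.
At n = 6 the blocks have lengths 12, 5.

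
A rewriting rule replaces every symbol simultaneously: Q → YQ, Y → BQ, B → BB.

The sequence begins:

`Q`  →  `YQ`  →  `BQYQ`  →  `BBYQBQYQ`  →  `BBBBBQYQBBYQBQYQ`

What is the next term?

BBBBBBBBBBYQBQYQBBBBBQYQBBYQBQYQ

Replace each of the 16 characters of BBBBBQYQBBYQBQYQ in place — BB BB BB BB BB YQ BQ YQ BB BB BQ YQ BB YQ BQ YQ — and concatenate.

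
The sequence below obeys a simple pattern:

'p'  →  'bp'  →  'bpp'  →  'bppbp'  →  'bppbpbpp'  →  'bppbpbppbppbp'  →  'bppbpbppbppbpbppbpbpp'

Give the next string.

This is a Fibonacci-style word recurrence s(k) = s(k−1)·s(k−2): e.g. bp·p = bpp.
So term 8 is bppbpbppbppbpbppbpbpp·bppbpbppbppbp.

bppbpbppbppbpbppbpbppbppbpbppbppbp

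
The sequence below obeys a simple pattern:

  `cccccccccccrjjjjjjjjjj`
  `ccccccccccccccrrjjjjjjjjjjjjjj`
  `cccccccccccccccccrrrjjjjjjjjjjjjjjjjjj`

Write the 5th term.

cccccccccccccccccccccccrrrrrjjjjjjjjjjjjjjjjjjjjjjjjjj

Each string has the form c^{3n+2} r^{n-2} j^{4n-2}, where the shown terms are n = 3, 4, 5.
Setting n = 7 gives 23, 5, 26 characters in each block.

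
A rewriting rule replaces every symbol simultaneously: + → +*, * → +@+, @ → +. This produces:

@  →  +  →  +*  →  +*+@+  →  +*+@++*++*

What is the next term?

+*+@++*++*+*+@++*+*+@+

Expanding +*+@++*++*: +→+*, *→+@+, +→+*, @→+, +→+*, +→+*, *→+@+, +→+*, +→+*, *→+@+. Concatenated: +* +@+ +* + +* +* +@+ +* +* +@+.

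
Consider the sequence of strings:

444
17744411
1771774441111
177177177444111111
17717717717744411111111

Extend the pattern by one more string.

Each term wraps the previous one in 177 on the left and 11 on the right.
One more step from 17717717717744411111111 gives the answer.

1771771771771774441111111111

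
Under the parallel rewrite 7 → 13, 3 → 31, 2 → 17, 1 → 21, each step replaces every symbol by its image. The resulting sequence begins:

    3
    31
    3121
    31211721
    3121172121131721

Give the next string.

φ(3121172121131721) expands symbol-by-symbol to 31 21 17 21 21 13 17 21 17 21 21 31 21 13 17 21; joining the 16 pieces gives the next term.

31211721211317211721213121131721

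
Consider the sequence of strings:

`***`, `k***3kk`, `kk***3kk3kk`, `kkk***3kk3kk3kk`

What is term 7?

kkkkkk***3kk3kk3kk3kk3kk3kk

Every step adds k to the front and 3kk to the end of the previous string.
From kkk***3kk3kk3kk, 3 further steps: kkk***3kk3kk3kk → kkkk***3kk3kk3kk3kk → kkkkk***3kk3kk3kk3kk3kk → (answer).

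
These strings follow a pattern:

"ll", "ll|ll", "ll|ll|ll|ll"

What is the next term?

Every step duplicates the string with '|' between the halves.
So the next term is two copies of ll|ll|ll|ll with '|' between the halves.

ll|ll|ll|ll|ll|ll|ll|ll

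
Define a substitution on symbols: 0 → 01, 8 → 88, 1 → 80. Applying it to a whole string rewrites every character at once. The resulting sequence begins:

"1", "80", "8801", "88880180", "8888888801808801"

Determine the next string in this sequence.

88888888888888880180880188880180

Applying the rule to each of the 16 symbols of 8888888801808801 gives the pieces 88 88 88 88 88 88 88 88 01 80 88 01 88 88 01 80, which concatenate to the answer.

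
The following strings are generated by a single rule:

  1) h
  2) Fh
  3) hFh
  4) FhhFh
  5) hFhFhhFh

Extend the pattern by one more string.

FhhFhhFhFhhFh

Each term (from the third on) is the two preceding terms concatenated in order: term 3 = h·Fh = hFh.
So term 6 is FhhFh·hFhFhhFh.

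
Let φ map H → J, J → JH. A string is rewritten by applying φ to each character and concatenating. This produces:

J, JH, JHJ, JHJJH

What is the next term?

JHJJHJHJ

Rewriting each symbol of JHJJH: J→JH, H→J, J→JH, J→JH, H→J, which concatenates to JH J JH JH J.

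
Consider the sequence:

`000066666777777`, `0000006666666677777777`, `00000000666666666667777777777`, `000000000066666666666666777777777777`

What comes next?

The n-th term is 2n 0's then 3n-1 6's then 2n+2 7's, where the shown terms are n = 2, 3, 4, 5.
Setting n = 6 gives 12, 17, 14 characters in each block.

0000000000006666666666666666677777777777777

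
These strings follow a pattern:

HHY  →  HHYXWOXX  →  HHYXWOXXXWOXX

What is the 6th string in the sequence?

HHYXWOXXXWOXXXWOXXXWOXXXWOXX

Each term is the previous one with XWOXX appended.
From HHYXWOXXXWOXX, 3 further steps: HHYXWOXXXWOXX → HHYXWOXXXWOXXXWOXX → HHYXWOXXXWOXXXWOXXXWOXX → (answer).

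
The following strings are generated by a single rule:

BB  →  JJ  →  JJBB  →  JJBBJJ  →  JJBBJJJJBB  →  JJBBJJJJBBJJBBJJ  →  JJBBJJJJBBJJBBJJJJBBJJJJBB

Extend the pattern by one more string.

JJBBJJJJBBJJBBJJJJBBJJJJBBJJBBJJJJBBJJBBJJ

Each term (from the third on) is the previous term followed by the one before it: term 3 = JJ·BB = JJBB.
Continuing: JJBBJJJJBBJJBBJJJJBBJJJJBB · JJBBJJJJBBJJBBJJ gives term 8.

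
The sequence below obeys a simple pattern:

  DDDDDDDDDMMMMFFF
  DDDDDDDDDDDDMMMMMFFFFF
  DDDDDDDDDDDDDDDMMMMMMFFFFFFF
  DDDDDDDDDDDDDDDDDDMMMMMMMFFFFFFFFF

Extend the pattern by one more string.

Each string has the form D^{3n+3} M^{n+2} F^{2n-1}, where the shown terms are n = 2, 3, 4, 5.
For the next term, n = 6, so the run lengths are 21, 8, 11.

DDDDDDDDDDDDDDDDDDDDDMMMMMMMMFFFFFFFFFFF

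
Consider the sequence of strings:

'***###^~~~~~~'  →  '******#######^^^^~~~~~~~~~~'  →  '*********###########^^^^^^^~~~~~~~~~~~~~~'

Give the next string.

Reading off run lengths: * runs 3, 6, 9; # runs 3, 7, 11; ^ runs 1, 4, 7; ~ runs 6, 10, 14 — each is linear in n (n = 1, 2, …).
At n = 4 the blocks have lengths 12, 15, 10, 18.

************###############^^^^^^^^^^~~~~~~~~~~~~~~~~~~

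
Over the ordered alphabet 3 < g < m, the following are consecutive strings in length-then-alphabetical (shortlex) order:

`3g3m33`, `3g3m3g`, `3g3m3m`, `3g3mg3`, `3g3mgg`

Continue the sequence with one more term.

3g3mgm

Treat 3g3mgg as a base-3 numeral over the given alphabet and add one, carrying through any trailing m's.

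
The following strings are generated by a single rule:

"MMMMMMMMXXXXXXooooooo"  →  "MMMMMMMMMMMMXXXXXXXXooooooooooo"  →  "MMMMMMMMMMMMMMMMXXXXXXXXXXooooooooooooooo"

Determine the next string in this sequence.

Term n consists of 4n M's, followed by 2n+2 X's, followed by 4n-1 o's, where the shown terms are n = 2, 3, 4.
Setting n = 5 gives 20, 12, 19 characters in each block.

MMMMMMMMMMMMMMMMMMMMXXXXXXXXXXXXooooooooooooooooooo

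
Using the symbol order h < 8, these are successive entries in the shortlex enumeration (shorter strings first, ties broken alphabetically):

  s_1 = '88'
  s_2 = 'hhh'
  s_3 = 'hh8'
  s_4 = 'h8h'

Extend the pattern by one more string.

Treat h8h as a base-2 numeral over the given alphabet and add one, carrying through any trailing 8's.

h88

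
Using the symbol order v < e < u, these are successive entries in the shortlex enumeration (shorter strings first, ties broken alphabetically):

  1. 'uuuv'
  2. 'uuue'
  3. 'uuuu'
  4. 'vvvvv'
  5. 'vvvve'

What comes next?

vvvvu

The successor of vvvve increments the rightmost position that isn't already u and resets every position after it to v.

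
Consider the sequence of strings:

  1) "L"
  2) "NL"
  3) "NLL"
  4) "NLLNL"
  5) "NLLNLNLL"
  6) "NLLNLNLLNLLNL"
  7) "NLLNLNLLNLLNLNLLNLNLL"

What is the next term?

NLLNLNLLNLLNLNLLNLNLLNLLNLNLLNLLNL

From term 3 onward, concatenate the last term with the second-to-last: NL·L = NLL, NLL·NL = NLLNL, …
The next term joins NLLNLNLLNLLNLNLLNLNLL and NLLNLNLLNLLNL.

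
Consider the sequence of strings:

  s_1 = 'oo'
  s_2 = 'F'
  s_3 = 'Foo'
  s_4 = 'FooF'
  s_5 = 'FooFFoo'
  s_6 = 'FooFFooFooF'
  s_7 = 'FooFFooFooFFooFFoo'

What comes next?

FooFFooFooFFooFFooFooFFooFooF

This is a Fibonacci-style word recurrence s(k) = s(k−1)·s(k−2): e.g. F·oo = Foo.
Continuing: FooFFooFooFFooFFoo · FooFFooFooF gives term 8.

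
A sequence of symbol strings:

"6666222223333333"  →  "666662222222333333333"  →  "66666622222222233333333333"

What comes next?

6666666222222222223333333333333

Term n consists of n+1 6's, followed by 2n-1 2's, followed by 2n+1 3's, where the shown terms are n = 3, 4, 5.
Setting n = 6 gives 7, 11, 13 characters in each block.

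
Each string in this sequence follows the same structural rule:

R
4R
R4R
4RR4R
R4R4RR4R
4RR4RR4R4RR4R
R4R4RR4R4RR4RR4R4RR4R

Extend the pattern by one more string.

4RR4RR4R4RR4RR4R4RR4R4RR4RR4R4RR4R

From term 3 onward, concatenate the second-to-last term with the last: R·4R = R4R, 4R·R4R = 4RR4R, …
So term 8 is 4RR4RR4R4RR4R·R4R4RR4R4RR4RR4R4RR4R.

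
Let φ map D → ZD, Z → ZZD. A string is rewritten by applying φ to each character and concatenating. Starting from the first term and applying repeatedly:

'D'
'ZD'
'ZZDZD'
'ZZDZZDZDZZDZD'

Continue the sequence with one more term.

Rewriting the 13 symbols of ZZDZZDZDZZDZD one by one yields ZZD ZZD ZD ZZD ZZD ZD ZZD ZD ZZD ZZD ZD ZZD ZD; concatenated:

ZZDZZDZDZZDZZDZDZZDZDZZDZZDZDZZDZD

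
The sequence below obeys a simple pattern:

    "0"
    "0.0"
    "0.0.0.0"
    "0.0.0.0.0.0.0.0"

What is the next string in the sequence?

Each string is two copies of the previous one joined by '.'.
One more doubling of 0.0.0.0.0.0.0.0 gives the answer.

0.0.0.0.0.0.0.0.0.0.0.0.0.0.0.0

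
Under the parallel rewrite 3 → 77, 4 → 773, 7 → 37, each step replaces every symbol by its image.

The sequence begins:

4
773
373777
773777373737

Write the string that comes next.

Expanding 773777373737: 7→37, 7→37, 3→77, 7→37, 7→37, 7→37, 3→77, 7→37, 3→77, 7→37, 3→77, 7→37. Concatenated: 37 37 77 37 37 37 77 37 77 37 77 37.

373777373737773777377737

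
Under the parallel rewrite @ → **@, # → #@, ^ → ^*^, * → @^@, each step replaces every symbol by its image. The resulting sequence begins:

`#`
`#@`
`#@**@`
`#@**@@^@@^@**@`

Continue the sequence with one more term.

#@**@@^@@^@**@**@^*^**@**@^*^**@@^@@^@**@

Replace each of the 14 characters of #@**@@^@@^@**@ in place — #@ **@ @^@ @^@ **@ **@ ^*^ **@ **@ ^*^ **@ @^@ @^@ **@ — and concatenate.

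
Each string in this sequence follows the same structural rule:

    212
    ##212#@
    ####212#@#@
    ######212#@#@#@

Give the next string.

Each term wraps the previous one in ## on the left and #@ on the right.
One more step from ######212#@#@#@ gives the answer.

########212#@#@#@#@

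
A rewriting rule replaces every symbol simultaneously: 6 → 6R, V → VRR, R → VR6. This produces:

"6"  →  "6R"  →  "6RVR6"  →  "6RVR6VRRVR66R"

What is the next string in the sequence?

Rewriting the 13 symbols of 6RVR6VRRVR66R one by one yields 6R VR6 VRR VR6 6R VRR VR6 VR6 VRR VR6 6R 6R VR6; concatenated:

6RVR6VRRVR66RVRRVR6VR6VRRVR66R6RVR6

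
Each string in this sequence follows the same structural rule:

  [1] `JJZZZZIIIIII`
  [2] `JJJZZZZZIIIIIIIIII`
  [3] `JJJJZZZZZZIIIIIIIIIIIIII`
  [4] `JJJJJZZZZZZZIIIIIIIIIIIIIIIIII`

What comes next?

Reading off run lengths: J runs 2, 3, 4, 5; Z runs 4, 5, 6, 7; I runs 6, 10, 14, 18 — each is linear in n (n = 1, 2, …).
Setting n = 5 gives 6, 8, 22 characters in each block.

JJJJJJZZZZZZZZIIIIIIIIIIIIIIIIIIIIII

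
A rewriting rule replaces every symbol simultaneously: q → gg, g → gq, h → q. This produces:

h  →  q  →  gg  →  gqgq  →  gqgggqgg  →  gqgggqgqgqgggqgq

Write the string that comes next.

Applying the rule to each of the 16 symbols of gqgggqgqgqgggqgq gives the pieces gq gg gq gq gq gg gq gg gq gg gq gq gq gg gq gg, which concatenate to the answer.

gqgggqgqgqgggqgggqgggqgqgqgggqgg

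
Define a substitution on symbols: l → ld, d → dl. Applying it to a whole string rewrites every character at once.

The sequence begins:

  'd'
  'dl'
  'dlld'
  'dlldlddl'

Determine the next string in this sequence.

Rewriting each symbol of dlldlddl: d→dl, l→ld, l→ld, d→dl, l→ld, d→dl, d→dl, l→ld, which concatenates to dl ld ld dl ld dl dl ld.

dlldlddllddldlld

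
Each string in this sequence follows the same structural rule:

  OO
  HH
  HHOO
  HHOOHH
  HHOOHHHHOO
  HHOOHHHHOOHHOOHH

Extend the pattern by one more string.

This is a Fibonacci-style word recurrence s(k) = s(k−1)·s(k−2): e.g. HH·OO = HHOO.
So term 7 is HHOOHHHHOOHHOOHH·HHOOHHHHOO.

HHOOHHHHOOHHOOHHHHOOHHHHOO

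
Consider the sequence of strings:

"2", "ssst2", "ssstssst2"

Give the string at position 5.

ssstssstssstssst2

Every step adds ssst at the front: s(k+1) = ssst·s(k).
From ssstssst2, 2 further steps: ssstssst2 → ssstssstssst2 → (answer).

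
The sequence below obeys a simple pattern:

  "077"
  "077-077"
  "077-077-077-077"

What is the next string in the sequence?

077-077-077-077-077-077-077-077

Every step duplicates the string with '-' between the halves.
One more doubling of 077-077-077-077 gives the answer.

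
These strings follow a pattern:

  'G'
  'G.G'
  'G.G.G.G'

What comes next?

G.G.G.G.G.G.G.G

Every step duplicates the string with '.' between the halves.
So the next term is two copies of G.G.G.G with '.' between the halves.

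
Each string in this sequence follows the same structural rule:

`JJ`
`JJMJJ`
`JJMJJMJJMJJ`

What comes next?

JJMJJMJJMJJMJJMJJMJJMJJ

Every step duplicates the string with 'M' between the halves.
One more doubling of JJMJJMJJMJJ gives the answer.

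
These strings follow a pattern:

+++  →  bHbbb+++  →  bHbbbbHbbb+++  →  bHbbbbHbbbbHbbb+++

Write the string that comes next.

Each term is the previous one with bHbbb prepended.
One more step from bHbbbbHbbbbHbbb+++ gives the answer.

bHbbbbHbbbbHbbbbHbbb+++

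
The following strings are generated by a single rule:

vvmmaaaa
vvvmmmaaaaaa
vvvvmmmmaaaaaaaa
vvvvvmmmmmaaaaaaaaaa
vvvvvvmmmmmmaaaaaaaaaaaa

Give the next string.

vvvvvvvmmmmmmmaaaaaaaaaaaaaa

Term n consists of n v's, followed by n m's, followed by 2n a's, where the shown terms are n = 2, 3, 4, 5, 6.
Setting n = 7 gives 7, 7, 14 characters in each block.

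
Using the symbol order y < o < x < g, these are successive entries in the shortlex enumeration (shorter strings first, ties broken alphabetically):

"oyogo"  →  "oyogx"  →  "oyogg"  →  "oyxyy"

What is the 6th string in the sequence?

oyxyx

Continuing the enumeration 2 steps past oyxyy: oyxyy → oyxyo → (answer).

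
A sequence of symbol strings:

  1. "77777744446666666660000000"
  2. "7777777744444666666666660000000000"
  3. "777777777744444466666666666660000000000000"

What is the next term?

Reading off run lengths: 7 runs 6, 8, 10; 4 runs 4, 5, 6; 6 runs 9, 11, 13; 0 runs 7, 10, 13 — each is linear in n, where the shown terms are n = 3, 4, 5.
For the next term, n = 6, so the run lengths are 12, 7, 15, 16.

77777777777744444446666666666666660000000000000000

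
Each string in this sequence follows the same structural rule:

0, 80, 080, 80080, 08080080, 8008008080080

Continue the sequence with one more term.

This is a Fibonacci-style word recurrence s(k) = s(k−2)·s(k−1): e.g. 0·80 = 080.
So term 7 is 08080080·8008008080080.

080800808008008080080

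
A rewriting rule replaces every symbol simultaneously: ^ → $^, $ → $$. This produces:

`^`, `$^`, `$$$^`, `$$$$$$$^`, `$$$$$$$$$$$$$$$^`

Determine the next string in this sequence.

Replace each of the 16 characters of $$$$$$$$$$$$$$$^ in place — $$ $$ $$ $$ $$ $$ $$ $$ $$ $$ $$ $$ $$ $$ $$ $^ — and concatenate.

$$$$$$$$$$$$$$$$$$$$$$$$$$$$$$$^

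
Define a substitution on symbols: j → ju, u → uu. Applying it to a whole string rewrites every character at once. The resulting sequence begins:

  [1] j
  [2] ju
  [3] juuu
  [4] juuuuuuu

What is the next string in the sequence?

Apply φ to juuuuuuu symbol by symbol: j→ju, u→uu, u→uu, u→uu, u→uu, u→uu, u→uu, u→uu; joined: ju uu uu uu uu uu uu uu.

juuuuuuuuuuuuuuu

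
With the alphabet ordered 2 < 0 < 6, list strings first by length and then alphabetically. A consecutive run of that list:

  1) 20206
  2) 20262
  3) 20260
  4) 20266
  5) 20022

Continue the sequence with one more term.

Treat 20022 as a base-3 numeral over the given alphabet and add one, carrying through any trailing 6's.

20020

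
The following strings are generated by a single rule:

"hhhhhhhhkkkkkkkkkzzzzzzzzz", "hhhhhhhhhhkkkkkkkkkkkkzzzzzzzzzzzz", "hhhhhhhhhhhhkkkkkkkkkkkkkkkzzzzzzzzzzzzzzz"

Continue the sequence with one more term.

Reading off run lengths: h runs 8, 10, 12; k runs 9, 12, 15; z runs 9, 12, 15 — each is linear in n, where the shown terms are n = 3, 4, 5.
For the next term, n = 6, so the run lengths are 14, 18, 18.

hhhhhhhhhhhhhhkkkkkkkkkkkkkkkkkkzzzzzzzzzzzzzzzzzz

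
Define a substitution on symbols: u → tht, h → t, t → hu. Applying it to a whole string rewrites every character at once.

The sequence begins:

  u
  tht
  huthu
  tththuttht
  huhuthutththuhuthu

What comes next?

φ(huhuthutththuhuthu) expands symbol-by-symbol to t tht t tht hu t tht hu hu t hu t tht t tht hu t tht; joining the 18 pieces gives the next term.

tthttththutththuhuthutthttththuttht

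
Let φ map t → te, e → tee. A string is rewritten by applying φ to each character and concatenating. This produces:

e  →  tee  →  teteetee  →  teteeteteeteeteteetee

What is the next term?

Replace each of the 21 characters of teteeteteeteeteteetee in place — te tee te tee tee te tee te tee tee te tee tee te tee te tee tee te tee tee — and concatenate.

teteeteteeteeteteeteteeteeteteeteeteteeteteeteeteteetee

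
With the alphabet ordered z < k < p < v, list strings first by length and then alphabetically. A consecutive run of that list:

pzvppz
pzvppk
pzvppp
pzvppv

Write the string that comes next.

Find the rightmost character of pzvppv below v, bump it to the next letter, and reset everything to its right to z.

pzvpvz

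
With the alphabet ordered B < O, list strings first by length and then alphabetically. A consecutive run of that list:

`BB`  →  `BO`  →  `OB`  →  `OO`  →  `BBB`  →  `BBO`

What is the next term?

Find the rightmost character of BBO below O, bump it to the next letter, and reset everything to its right to B.

BOB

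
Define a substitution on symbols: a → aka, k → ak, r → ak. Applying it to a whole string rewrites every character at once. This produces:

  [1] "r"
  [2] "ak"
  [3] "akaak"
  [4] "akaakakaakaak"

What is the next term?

Applying the rule to each of the 13 symbols of akaakakaakaak gives the pieces aka ak aka aka ak aka ak aka aka ak aka aka ak, which concatenate to the answer.

akaakakaakaakakaakakaakaakakaakaak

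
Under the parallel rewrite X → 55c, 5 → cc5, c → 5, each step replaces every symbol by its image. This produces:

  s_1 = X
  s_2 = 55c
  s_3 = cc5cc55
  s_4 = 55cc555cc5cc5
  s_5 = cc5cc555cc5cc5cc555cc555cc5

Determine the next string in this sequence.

55cc555cc5cc5cc555cc555cc555cc5cc5cc555cc5cc5cc555cc5

Replace each of the 27 characters of cc5cc555cc5cc5cc555cc555cc5 in place — 5 5 cc5 5 5 cc5 cc5 cc5 5 5 cc5 5 5 cc5 5 5 cc5 cc5 cc5 5 5 cc5 cc5 cc5 5 5 cc5 — and concatenate.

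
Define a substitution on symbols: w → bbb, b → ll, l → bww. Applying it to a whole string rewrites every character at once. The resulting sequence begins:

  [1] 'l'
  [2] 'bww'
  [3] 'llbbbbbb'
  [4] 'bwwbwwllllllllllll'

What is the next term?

llbbbbbbllbbbbbbbwwbwwbwwbwwbwwbwwbwwbwwbwwbwwbwwbww

φ(bwwbwwllllllllllll) expands symbol-by-symbol to ll bbb bbb ll bbb bbb bww bww bww bww bww bww bww bww bww bww bww bww; joining the 18 pieces gives the next term.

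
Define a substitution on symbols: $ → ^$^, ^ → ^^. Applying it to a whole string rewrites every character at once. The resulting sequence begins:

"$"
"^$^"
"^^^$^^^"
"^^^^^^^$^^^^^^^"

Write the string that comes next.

Rewriting the 15 symbols of ^^^^^^^$^^^^^^^ one by one yields ^^ ^^ ^^ ^^ ^^ ^^ ^^ ^$^ ^^ ^^ ^^ ^^ ^^ ^^ ^^; concatenated:

^^^^^^^^^^^^^^^$^^^^^^^^^^^^^^^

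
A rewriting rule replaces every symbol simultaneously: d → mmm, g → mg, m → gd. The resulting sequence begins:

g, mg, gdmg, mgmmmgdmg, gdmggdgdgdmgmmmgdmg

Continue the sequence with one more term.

mgmmmgdmgmgmmmmgmmmmgmmmgdmggdgdgdmgmmmgdmg

Replace each of the 19 characters of gdmggdgdgdmgmmmgdmg in place — mg mmm gd mg mg mmm mg mmm mg mmm gd mg gd gd gd mg mmm gd mg — and concatenate.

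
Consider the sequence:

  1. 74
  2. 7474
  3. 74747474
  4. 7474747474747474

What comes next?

74747474747474747474747474747474

Each string is two copies of the previous one concatenated.
One more doubling of 7474747474747474 gives the answer.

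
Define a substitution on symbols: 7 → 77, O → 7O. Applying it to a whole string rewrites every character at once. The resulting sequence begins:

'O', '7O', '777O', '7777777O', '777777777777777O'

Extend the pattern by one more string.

Applying the rule to each of the 16 symbols of 777777777777777O gives the pieces 77 77 77 77 77 77 77 77 77 77 77 77 77 77 77 7O, which concatenate to the answer.

7777777777777777777777777777777O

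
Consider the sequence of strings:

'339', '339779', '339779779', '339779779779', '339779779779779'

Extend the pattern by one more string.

Every step adds 779 to the end: s(k+1) = s(k)·779.
So the next term is 339779779779779·779.

339779779779779779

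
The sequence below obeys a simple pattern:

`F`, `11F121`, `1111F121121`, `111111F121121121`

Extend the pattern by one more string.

Each term wraps the previous one in 11 on the left and 121 on the right.
One more step from 111111F121121121 gives the answer.

11111111F121121121121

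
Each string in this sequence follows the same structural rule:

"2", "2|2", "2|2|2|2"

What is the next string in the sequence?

Every step duplicates the string with '|' between the halves.
So the next term is two copies of 2|2|2|2 with '|' between the halves.

2|2|2|2|2|2|2|2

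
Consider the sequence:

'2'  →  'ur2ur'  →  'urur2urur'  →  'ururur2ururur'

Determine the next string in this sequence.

s(k+1) = ur·s(k)·ur, so each term gains ur as a prefix and ur as a suffix.
One more step from ururur2ururur gives the answer.

urururur2urururur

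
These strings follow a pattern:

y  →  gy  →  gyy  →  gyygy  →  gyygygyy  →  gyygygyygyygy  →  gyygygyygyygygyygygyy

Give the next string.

From term 3 onward, concatenate the last term with the second-to-last: gy·y = gyy, gyy·gy = gyygy, …
So term 8 is gyygygyygyygygyygygyy·gyygygyygyygy.

gyygygyygyygygyygygyygyygygyygyygy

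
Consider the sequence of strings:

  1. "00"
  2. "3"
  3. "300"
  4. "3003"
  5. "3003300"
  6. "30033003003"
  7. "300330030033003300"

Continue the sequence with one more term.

This is a Fibonacci-style word recurrence s(k) = s(k−1)·s(k−2): e.g. 3·00 = 300.
Continuing: 300330030033003300 · 30033003003 gives term 8.

30033003003300330030033003003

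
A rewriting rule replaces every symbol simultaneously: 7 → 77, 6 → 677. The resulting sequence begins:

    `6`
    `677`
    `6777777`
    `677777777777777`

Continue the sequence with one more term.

φ(677777777777777) expands symbol-by-symbol to 677 77 77 77 77 77 77 77 77 77 77 77 77 77 77; joining the 15 pieces gives the next term.

6777777777777777777777777777777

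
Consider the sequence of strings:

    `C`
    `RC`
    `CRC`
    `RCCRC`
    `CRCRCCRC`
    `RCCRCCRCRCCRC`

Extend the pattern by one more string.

Each term (from the third on) is the two preceding terms concatenated in order: term 3 = C·RC = CRC.
Continuing: CRCRCCRC · RCCRCCRCRCCRC gives term 7.

CRCRCCRCRCCRCCRCRCCRC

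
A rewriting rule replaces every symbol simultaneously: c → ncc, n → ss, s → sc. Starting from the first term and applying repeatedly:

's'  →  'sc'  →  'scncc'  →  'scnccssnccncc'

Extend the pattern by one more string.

scnccssnccnccscscssnccnccssnccncc

Applying the rule to each of the 13 symbols of scnccssnccncc gives the pieces sc ncc ss ncc ncc sc sc ss ncc ncc ss ncc ncc, which concatenate to the answer.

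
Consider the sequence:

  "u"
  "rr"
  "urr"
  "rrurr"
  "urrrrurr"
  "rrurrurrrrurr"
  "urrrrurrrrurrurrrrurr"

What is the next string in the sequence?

From term 3 onward, concatenate the second-to-last term with the last: u·rr = urr, rr·urr = rrurr, …
Continuing: rrurrurrrrurr · urrrrurrrrurrurrrrurr gives term 8.

rrurrurrrrurrurrrrurrrrurrurrrrurr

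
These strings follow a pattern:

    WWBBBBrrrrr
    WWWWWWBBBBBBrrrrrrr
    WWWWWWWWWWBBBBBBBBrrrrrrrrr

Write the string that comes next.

WWWWWWWWWWWWWWBBBBBBBBBBrrrrrrrrrrr

Each string has the form W^{4n-2} B^{2n+2} r^{2n+3} (n = 1, 2, …).
Setting n = 4 gives 14, 10, 11 characters in each block.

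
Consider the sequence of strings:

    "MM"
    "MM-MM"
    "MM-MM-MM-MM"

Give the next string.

MM-MM-MM-MM-MM-MM-MM-MM

Each string is two copies of the previous one joined by '-'.
So the next term is two copies of MM-MM-MM-MM with '-' between the halves.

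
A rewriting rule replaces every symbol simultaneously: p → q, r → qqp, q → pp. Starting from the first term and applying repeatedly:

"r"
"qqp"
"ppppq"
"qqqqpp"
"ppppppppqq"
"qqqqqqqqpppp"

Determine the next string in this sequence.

Expanding qqqqqqqqpppp: q→pp, q→pp, q→pp, q→pp, q→pp, q→pp, q→pp, q→pp, p→q, p→q, p→q, p→q. Concatenated: pp pp pp pp pp pp pp pp q q q q.

ppppppppppppppppqqqq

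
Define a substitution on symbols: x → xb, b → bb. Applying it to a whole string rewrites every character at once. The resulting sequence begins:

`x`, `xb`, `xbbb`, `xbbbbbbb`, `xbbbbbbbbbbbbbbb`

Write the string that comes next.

φ(xbbbbbbbbbbbbbbb) expands symbol-by-symbol to xb bb bb bb bb bb bb bb bb bb bb bb bb bb bb bb; joining the 16 pieces gives the next term.

xbbbbbbbbbbbbbbbbbbbbbbbbbbbbbbb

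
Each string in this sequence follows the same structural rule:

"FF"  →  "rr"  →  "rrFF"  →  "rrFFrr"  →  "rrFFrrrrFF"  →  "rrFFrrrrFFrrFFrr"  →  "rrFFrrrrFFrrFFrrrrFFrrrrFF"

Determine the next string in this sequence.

rrFFrrrrFFrrFFrrrrFFrrrrFFrrFFrrrrFFrrFFrr

Each term (from the third on) is the previous term followed by the one before it: term 3 = rr·FF = rrFF.
Continuing: rrFFrrrrFFrrFFrrrrFFrrrrFF · rrFFrrrrFFrrFFrr gives term 8.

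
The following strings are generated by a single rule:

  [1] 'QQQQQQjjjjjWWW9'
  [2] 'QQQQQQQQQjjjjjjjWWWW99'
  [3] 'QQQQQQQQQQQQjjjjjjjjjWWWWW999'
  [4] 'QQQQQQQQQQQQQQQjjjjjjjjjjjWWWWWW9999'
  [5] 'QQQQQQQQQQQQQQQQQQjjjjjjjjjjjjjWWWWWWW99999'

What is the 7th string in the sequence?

QQQQQQQQQQQQQQQQQQQQQQQQjjjjjjjjjjjjjjjjjWWWWWWWWW9999999

Each string has the form Q^{3n} j^{2n+1} W^{n+1} 9^{n-1}, where the shown terms are n = 2, 3, 4, 5, 6.
At n = 8 the blocks have lengths 24, 17, 9, 7.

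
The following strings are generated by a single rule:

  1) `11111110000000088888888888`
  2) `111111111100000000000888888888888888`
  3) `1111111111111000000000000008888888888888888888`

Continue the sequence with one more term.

11111111111111110000000000000000088888888888888888888888

Term n consists of 3n+1 1's, followed by 3n+2 0's, followed by 4n+3 8's, where the shown terms are n = 2, 3, 4.
For the next term, n = 5, so the run lengths are 16, 17, 23.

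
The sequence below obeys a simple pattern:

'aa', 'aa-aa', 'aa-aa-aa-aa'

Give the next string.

aa-aa-aa-aa-aa-aa-aa-aa

Each string is two copies of the previous one joined by '-'.
So the next term is two copies of aa-aa-aa-aa with '-' between the halves.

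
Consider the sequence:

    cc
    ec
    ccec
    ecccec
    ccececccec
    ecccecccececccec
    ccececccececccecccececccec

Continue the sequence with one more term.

Each term (from the third on) is the two preceding terms concatenated in order: term 3 = cc·ec = ccec.
Continuing: ecccecccececccec · ccececccececccecccececccec gives term 8.

ecccecccececccecccececccececccecccececccec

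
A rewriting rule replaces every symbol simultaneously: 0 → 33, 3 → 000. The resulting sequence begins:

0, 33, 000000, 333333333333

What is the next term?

Apply φ to 333333333333 symbol by symbol: 3→000, 3→000, 3→000, 3→000, 3→000, 3→000, 3→000, 3→000, 3→000, 3→000, 3→000, 3→000; joined: 000 000 000 000 000 000 000 000 000 000 000 000.

000000000000000000000000000000000000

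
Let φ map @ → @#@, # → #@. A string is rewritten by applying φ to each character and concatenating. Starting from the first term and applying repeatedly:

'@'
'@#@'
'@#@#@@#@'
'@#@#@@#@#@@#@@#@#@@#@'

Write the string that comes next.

φ(@#@#@@#@#@@#@@#@#@@#@) expands symbol-by-symbol to @#@ #@ @#@ #@ @#@ @#@ #@ @#@ #@ @#@ @#@ #@ @#@ @#@ #@ @#@ #@ @#@ @#@ #@ @#@; joining the 21 pieces gives the next term.

@#@#@@#@#@@#@@#@#@@#@#@@#@@#@#@@#@@#@#@@#@#@@#@@#@#@@#@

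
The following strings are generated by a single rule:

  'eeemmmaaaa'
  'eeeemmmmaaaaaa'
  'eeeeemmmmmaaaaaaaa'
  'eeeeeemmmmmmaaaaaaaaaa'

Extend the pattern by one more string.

eeeeeeemmmmmmmaaaaaaaaaaaa

Term n consists of n+1 e's, followed by n+1 m's, followed by 2n a's, where the shown terms are n = 2, 3, 4, 5.
For the next term, n = 6, so the run lengths are 7, 7, 12.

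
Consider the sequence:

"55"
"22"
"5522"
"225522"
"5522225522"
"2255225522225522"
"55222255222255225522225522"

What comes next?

225522552222552255222255222255225522225522

Each term (from the third on) is the two preceding terms concatenated in order: term 3 = 55·22 = 5522.
Continuing: 2255225522225522 · 55222255222255225522225522 gives term 8.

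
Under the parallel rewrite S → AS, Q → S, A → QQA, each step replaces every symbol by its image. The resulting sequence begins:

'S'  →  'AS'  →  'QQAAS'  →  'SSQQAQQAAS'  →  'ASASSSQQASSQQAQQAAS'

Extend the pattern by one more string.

QQAASQQAASASASSSQQAASASSSQQASSQQAQQAAS

φ(ASASSSQQASSQQAQQAAS) expands symbol-by-symbol to QQA AS QQA AS AS AS S S QQA AS AS S S QQA S S QQA QQA AS; joining the 19 pieces gives the next term.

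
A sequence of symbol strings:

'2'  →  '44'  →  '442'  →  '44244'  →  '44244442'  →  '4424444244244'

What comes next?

From term 3 onward, concatenate the last term with the second-to-last: 44·2 = 442, 442·44 = 44244, …
Continuing: 4424444244244 · 44244442 gives term 7.

442444424424444244442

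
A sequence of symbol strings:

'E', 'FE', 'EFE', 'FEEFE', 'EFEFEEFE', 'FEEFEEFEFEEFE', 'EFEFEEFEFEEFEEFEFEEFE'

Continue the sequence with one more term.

FEEFEEFEFEEFEEFEFEEFEFEEFEEFEFEEFE

Each term (from the third on) is the two preceding terms concatenated in order: term 3 = E·FE = EFE.
The next term joins FEEFEEFEFEEFE and EFEFEEFEFEEFEEFEFEEFE.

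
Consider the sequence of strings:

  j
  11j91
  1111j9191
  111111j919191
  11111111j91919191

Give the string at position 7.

111111111111j919191919191

Each term wraps the previous one in 11 on the left and 91 on the right.
From 11111111j91919191, 2 further steps: 11111111j91919191 → 1111111111j9191919191 → (answer).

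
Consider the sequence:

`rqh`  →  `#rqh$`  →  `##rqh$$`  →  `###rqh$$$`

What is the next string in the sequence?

####rqh$$$$

s(k+1) = #·s(k)·$, so each term gains # as a prefix and $ as a suffix.
So the next term is #·###rqh$$$·$.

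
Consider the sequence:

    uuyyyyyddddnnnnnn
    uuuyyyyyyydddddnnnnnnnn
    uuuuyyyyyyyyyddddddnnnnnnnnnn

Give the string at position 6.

uuuuuuuyyyyyyyyyyyyyyydddddddddnnnnnnnnnnnnnnnn

The n-th term is n u's then 2n+1 y's then n+2 d's then 2n+2 n's, where the shown terms are n = 2, 3, 4.
For term 6, n = 7, so the run lengths are 7, 15, 9, 16.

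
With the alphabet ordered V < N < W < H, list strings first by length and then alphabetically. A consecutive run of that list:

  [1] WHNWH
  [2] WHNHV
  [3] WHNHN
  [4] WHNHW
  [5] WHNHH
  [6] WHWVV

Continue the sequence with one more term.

WHWVN

The successor of WHWVV increments the rightmost position that isn't already H and resets every position after it to V.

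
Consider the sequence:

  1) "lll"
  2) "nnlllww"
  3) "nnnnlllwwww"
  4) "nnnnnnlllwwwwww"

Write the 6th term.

nnnnnnnnnnlllwwwwwwwwww

Every step adds nn to the front and ww to the end of the previous string.
From nnnnnnlllwwwwww, 2 further steps: nnnnnnlllwwwwww → nnnnnnnnlllwwwwwwww → (answer).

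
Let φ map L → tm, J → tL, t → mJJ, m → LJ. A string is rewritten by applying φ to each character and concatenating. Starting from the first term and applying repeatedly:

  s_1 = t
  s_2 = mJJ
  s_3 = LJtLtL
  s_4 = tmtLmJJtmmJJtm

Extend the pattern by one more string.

Rewriting the 14 symbols of tmtLmJJtmmJJtm one by one yields mJJ LJ mJJ tm LJ tL tL mJJ LJ LJ tL tL mJJ LJ; concatenated:

mJJLJmJJtmLJtLtLmJJLJLJtLtLmJJLJ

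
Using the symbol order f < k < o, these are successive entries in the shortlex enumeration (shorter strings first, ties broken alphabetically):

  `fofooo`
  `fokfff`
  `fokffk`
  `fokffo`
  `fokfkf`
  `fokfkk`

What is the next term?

Find the rightmost character of fokfkk below o, bump it to the next letter, and reset everything to its right to f.

fokfko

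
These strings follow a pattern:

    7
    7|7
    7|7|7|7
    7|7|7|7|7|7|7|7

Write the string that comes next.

Each string is two copies of the previous one joined by '|'.
So the next term is two copies of 7|7|7|7|7|7|7|7 with '|' between the halves.

7|7|7|7|7|7|7|7|7|7|7|7|7|7|7|7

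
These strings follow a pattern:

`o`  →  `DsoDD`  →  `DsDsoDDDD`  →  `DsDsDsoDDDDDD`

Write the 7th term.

Every step adds Ds to the front and DD to the end of the previous string.
From DsDsDsoDDDDDD, 3 further steps: DsDsDsoDDDDDD → DsDsDsDsoDDDDDDDD → DsDsDsDsDsoDDDDDDDDDD → (answer).

DsDsDsDsDsDsoDDDDDDDDDDDD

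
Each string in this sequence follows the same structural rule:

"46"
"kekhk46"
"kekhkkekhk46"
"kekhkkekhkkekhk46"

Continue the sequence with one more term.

kekhkkekhkkekhkkekhk46

Each term is the previous one with kekhk prepended.
So the next term is kekhk·kekhkkekhkkekhk46.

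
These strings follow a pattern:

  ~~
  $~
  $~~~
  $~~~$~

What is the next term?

$~~~$~$~~~

From term 3 onward, concatenate the last term with the second-to-last: $~·~~ = $~~~, $~~~·$~ = $~~~$~, …
Continuing: $~~~$~ · $~~~ gives term 5.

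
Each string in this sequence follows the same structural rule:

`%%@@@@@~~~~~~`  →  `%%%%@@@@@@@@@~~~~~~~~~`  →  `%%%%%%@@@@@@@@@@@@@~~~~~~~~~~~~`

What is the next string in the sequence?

%%%%%%%%@@@@@@@@@@@@@@@@@~~~~~~~~~~~~~~~

Reading off run lengths: % runs 2, 4, 6; @ runs 5, 9, 13; ~ runs 6, 9, 12 — each is linear in n (n = 1, 2, …).
Setting n = 4 gives 8, 17, 15 characters in each block.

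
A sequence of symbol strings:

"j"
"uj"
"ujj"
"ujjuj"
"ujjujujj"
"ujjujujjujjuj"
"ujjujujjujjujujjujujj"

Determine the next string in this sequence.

From term 3 onward, concatenate the last term with the second-to-last: uj·j = ujj, ujj·uj = ujjuj, …
The next term joins ujjujujjujjujujjujujj and ujjujujjujjuj.

ujjujujjujjujujjujujjujjujujjujjuj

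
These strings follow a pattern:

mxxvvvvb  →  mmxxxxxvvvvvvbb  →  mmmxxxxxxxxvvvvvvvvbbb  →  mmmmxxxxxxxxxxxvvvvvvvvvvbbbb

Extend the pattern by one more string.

mmmmmxxxxxxxxxxxxxxvvvvvvvvvvvvbbbbb

The n-th term is n m's then 3n-1 x's then 2n+2 v's then n b's (n = 1, 2, …).
For the next term, n = 5, so the run lengths are 5, 14, 12, 5.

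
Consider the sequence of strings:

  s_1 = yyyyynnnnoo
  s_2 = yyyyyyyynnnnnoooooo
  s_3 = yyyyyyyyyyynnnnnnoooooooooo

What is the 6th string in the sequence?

yyyyyyyyyyyyyyyyyyyynnnnnnnnnoooooooooooooooooooooo

The n-th term is 3n+2 y's then n+3 n's then 4n-2 o's (n = 1, 2, …).
At n = 6 the blocks have lengths 20, 9, 22.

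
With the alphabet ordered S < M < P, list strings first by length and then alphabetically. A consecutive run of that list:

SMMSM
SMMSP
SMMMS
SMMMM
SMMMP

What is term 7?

SMMPM

Stepping forward 2 times from SMMMP: SMMMP → SMMPS, then the target.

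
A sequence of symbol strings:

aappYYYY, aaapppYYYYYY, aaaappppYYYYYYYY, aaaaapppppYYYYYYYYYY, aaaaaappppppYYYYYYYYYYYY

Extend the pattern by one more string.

Each string has the form a^{n} p^{n} Y^{2n}, where the shown terms are n = 2, 3, 4, 5, 6.
At n = 7 the blocks have lengths 7, 7, 14.

aaaaaaapppppppYYYYYYYYYYYYYY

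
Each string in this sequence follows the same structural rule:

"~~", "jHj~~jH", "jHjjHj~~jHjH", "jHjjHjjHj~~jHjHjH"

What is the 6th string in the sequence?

jHjjHjjHjjHjjHj~~jHjHjHjHjH

Every step adds jHj to the front and jH to the end of the previous string.
From jHjjHjjHj~~jHjHjH, 2 further steps: jHjjHjjHj~~jHjHjH → jHjjHjjHjjHj~~jHjHjHjH → (answer).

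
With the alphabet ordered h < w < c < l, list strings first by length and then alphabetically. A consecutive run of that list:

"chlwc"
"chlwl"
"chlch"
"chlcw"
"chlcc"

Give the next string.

The successor of chlcc increments the rightmost position that isn't already l and resets every position after it to h.

chlcl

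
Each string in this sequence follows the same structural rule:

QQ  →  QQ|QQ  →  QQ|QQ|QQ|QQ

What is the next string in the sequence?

s(k+1) = s(k)·|·s(k) — each term doubles the last with '|' between the halves.
So the next term is two copies of QQ|QQ|QQ|QQ with '|' between the halves.

QQ|QQ|QQ|QQ|QQ|QQ|QQ|QQ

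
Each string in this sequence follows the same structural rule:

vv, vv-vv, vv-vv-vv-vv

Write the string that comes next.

Each string is two copies of the previous one joined by '-'.
One more doubling of vv-vv-vv-vv gives the answer.

vv-vv-vv-vv-vv-vv-vv-vv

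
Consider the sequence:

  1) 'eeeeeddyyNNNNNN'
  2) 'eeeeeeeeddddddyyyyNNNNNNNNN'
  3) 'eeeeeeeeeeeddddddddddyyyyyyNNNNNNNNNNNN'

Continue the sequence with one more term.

eeeeeeeeeeeeeeddddddddddddddyyyyyyyyNNNNNNNNNNNNNNN

Each string has the form e^{3n+2} d^{4n-2} y^{2n} N^{3n+3} (n = 1, 2, …).
Setting n = 4 gives 14, 14, 8, 15 characters in each block.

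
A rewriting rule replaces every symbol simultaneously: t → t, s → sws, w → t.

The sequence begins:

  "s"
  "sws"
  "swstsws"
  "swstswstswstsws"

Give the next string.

Applying the rule to each of the 15 symbols of swstswstswstsws gives the pieces sws t sws t sws t sws t sws t sws t sws t sws, which concatenate to the answer.

swstswstswstswstswstswstswstsws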